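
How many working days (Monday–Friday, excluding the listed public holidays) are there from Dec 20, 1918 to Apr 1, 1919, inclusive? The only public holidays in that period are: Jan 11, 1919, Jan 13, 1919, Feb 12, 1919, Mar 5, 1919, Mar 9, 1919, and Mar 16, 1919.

70

Dec 20, 1918 is a Friday.
From Dec 20, 1918 to Apr 1, 1919 is 103 days inclusive.
103 = 7 × 14 + 5, so there are 14 full weeks plus 5 extra days.
Each full week contributes 5 weekdays (Mon–Fri): 14 × 5 = 70.
The 5 extra days are Fri, Sat, Sun, Mon, Tue — 3 of them qualify.
Total: 70 + 3 = 73.
Holidays: Jan 11, 1919 (Sat); Jan 13, 1919 (Mon); Feb 12, 1919 (Wed); Mar 5, 1919 (Wed); Mar 9, 1919 (Sun); Mar 16, 1919 (Sun).
3 of the 6 holidays fall on weekdays; the rest are weekends and were already excluded.
Business days: 73 − 3 = 70.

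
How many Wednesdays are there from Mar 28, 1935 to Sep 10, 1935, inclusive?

Mar 28, 1935 is a Thursday.
From Mar 28, 1935 to Sep 10, 1935 is 167 days inclusive.
167 = 7 × 23 + 6, so there are 23 full weeks plus 6 extra days.
Each full week contributes one Wednesday: 23 so far.
The 6 extra days are Thu, Fri, Sat, Sun, Mon, Tue — none qualify.
Total: 23 + 0 = 23.

23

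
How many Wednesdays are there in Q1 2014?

13

January 1, 2014 is a Wednesday.
From January 1, 2014 to March 31, 2014 is 90 days inclusive.
90 = 7 × 12 + 6, so there are 12 full weeks plus 6 extra days.
Each full week contributes one Wednesday: 12 so far.
The 6 extra days are Wed, Thu, Fri, Sat, Sun, Mon — 1 of them qualifies.
Total: 12 + 1 = 13.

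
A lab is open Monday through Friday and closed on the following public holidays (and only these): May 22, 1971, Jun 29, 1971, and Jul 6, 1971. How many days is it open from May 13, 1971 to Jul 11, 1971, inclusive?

40 business days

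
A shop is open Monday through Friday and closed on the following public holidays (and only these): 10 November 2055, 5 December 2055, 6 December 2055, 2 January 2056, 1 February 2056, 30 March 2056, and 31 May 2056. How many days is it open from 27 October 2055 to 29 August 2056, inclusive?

215 working days

27 October 2055 is a Wednesday.
From 27 October 2055 to 29 August 2056 is 308 days inclusive.
308 = 7 × 44, so the span is exactly 44 full weeks.
Each full week contributes 5 weekdays (Mon–Fri): 44 × 5 = 220.
Holidays: 10 November 2055 (Wed); 5 December 2055 (Sun); 6 December 2055 (Mon); 2 January 2056 (Sun); 1 February 2056 (Tue); 30 March 2056 (Thu); 31 May 2056 (Wed).
5 of the 7 holidays fall on weekdays; the rest are weekends and were already excluded.
Business days: 220 − 5 = 215.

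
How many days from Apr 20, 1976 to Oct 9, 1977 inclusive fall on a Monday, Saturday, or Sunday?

230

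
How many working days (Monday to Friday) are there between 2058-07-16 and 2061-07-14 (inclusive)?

783 weekdays

2058-07-16 is a Tuesday.
The range spans 1095 days (inclusive of both endpoints).
1095 = 7 × 156 + 3, so there are 156 full weeks plus 3 extra days.
Each full week contributes 5 weekdays (Mon–Fri): 156 × 5 = 780.
The 3 extra days are Tuesday, Wednesday, Thursday — 3 of them qualify.
Total: 780 + 3 = 783.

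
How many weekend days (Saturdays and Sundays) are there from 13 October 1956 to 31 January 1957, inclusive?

32

13 October 1956 is a Saturday.
That's 111 days from start to end, counting both.
111 = 7 × 15 + 6, so there are 15 full weeks plus 6 extra days.
Each full week contributes 2 weekend days (Sat, Sun): 15 × 2 = 30.
The 6 extra days are Sat, Sun, Mon, Tue, Wed, Thu — 2 of them qualify.
Total: 30 + 2 = 32.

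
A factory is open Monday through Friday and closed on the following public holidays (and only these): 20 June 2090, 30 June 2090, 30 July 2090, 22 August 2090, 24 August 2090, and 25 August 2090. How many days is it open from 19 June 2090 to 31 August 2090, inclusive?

49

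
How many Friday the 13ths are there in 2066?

The 13th falls on a Friday when the month's 13th has weekday Fri.
Jan 13 is Wed; Feb 13 is Sat; Mar 13 is Sat; Apr 13 is Tue; May 13 is Thu; Jun 13 is Sun; Jul 13 is Tue; Aug 13 is Fri ✓; Sep 13 is Mon; Oct 13 is Wed; Nov 13 is Sat; Dec 13 is Mon.
Friday the 13ths: Aug.

1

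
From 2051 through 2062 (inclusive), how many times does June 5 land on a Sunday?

1

Day of week of June 5 in each year:
2051: Mon, 2052: Wed, 2053: Thu, 2054: Fri, 2055: Sat, 2056: Mon, 2057: Tue, 2058: Wed, 2059: Thu, 2060: Sat, 2061: Sun ✓, 2062: Mon
Sundays: 2061.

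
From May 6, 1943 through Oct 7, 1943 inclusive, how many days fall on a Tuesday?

May 6, 1943 is a Thursday.
The range spans 155 days (inclusive of both endpoints).
155 = 7 × 22 + 1, so there are 22 full weeks plus 1 extra day.
Each full week contributes one Tuesday: 22 so far.
The 1 extra day is Thursday — none qualify.
Total: 22 + 0 = 22.

22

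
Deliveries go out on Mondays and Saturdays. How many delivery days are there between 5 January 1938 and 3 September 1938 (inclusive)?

69

5 January 1938 is a Wednesday.
From 5 January 1938 to 3 September 1938 is 242 days inclusive.
242 = 7 × 34 + 4, so there are 34 full weeks plus 4 extra days.
Each full week contributes 2 days from the set (Mon, Sat): 34 × 2 = 68.
The 4 extra days are Wednesday, Thursday, Friday, Saturday — 1 of them qualifies.
Total: 68 + 1 = 69.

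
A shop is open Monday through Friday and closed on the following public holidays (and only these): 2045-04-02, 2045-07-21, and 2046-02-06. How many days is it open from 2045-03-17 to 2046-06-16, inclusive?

324 working days

2045-03-17 is a Friday.
From 2045-03-17 to 2046-06-16 is 457 days inclusive.
457 = 7 × 65 + 2, so there are 65 full weeks plus 2 extra days.
Each full week contributes 5 weekdays (Mon–Fri): 65 × 5 = 325.
The 2 extra days are Fri, Sat — 1 of them qualifies.
Total: 325 + 1 = 326.
Holidays: 2045-04-02 (Sun); 2045-07-21 (Fri); 2046-02-06 (Tue).
2 of the 3 holidays fall on weekdays; the rest are weekends and were already excluded.
Business days: 326 − 2 = 324.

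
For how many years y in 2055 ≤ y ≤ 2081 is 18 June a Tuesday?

4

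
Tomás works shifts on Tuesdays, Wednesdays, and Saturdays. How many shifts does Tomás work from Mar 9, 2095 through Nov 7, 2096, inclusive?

Mar 9, 2095 is a Wednesday.
The range spans 610 days (inclusive of both endpoints).
610 = 7 × 87 + 1, so there are 87 full weeks plus 1 extra day.
Each full week contributes 3 days from the set (Tue, Wed, Sat): 87 × 3 = 261.
The 1 extra day is Wednesday — 1 of them qualifies.
Total: 261 + 1 = 262.

262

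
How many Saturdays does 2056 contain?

53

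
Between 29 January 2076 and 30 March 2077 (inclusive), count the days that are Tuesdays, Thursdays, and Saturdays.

29 January 2076 is a Wednesday.
The range spans 427 days (inclusive of both endpoints).
427 = 7 × 61, so the span is exactly 61 full weeks.
Each full week contributes 3 days from the set (Tue, Thu, Sat): 61 × 3 = 183.
Total: 183.

183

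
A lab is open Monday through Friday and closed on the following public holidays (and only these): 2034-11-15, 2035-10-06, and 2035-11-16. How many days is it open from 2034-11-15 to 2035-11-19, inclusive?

2034-11-15 is a Wednesday.
The range spans 370 days (inclusive of both endpoints).
370 = 7 × 52 + 6, so there are 52 full weeks plus 6 extra days.
Each full week contributes 5 weekdays (Mon–Fri): 52 × 5 = 260.
The 6 extra days are Wednesday, Thursday, Friday, Saturday, Sunday, Monday — 4 of them qualify.
Total: 260 + 4 = 264.
Holidays: 2034-11-15 (Wed); 2035-10-06 (Sat); 2035-11-16 (Fri).
2 of the 3 holidays fall on weekdays; the rest are weekends and were already excluded.
Business days: 264 − 2 = 262.

262 business days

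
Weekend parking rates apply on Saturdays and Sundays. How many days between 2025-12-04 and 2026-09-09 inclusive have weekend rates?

80

2025-12-04 is a Thursday.
That's 280 days from start to end, counting both.
280 = 7 × 40, so the span is exactly 40 full weeks.
Each full week contributes 2 weekend days (Sat, Sun): 40 × 2 = 80.
Total: 80.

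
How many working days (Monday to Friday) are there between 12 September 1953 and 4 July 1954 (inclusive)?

210 weekdays

12 September 1953 is a Saturday.
The range spans 296 days (inclusive of both endpoints).
296 = 7 × 42 + 2, so there are 42 full weeks plus 2 extra days.
Each full week contributes 5 weekdays (Mon–Fri): 42 × 5 = 210.
The 2 extra days are Sat, Sun — none qualify.
Total: 210 + 0 = 210.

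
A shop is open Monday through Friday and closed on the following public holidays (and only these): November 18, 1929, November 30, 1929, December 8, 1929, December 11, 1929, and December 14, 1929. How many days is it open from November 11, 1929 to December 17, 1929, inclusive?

November 11, 1929 is a Monday.
That's 37 days from start to end, counting both.
37 = 7 × 5 + 2, so there are 5 full weeks plus 2 extra days.
Each full week contributes 5 weekdays (Mon–Fri): 5 × 5 = 25.
The 2 extra days are Monday, Tuesday — 2 of them qualify.
Total: 25 + 2 = 27.
Holidays: November 18, 1929 (Mon); November 30, 1929 (Sat); December 8, 1929 (Sun); December 11, 1929 (Wed); December 14, 1929 (Sat).
2 of the 5 holidays fall on weekdays; the rest are weekends and were already excluded.
Business days: 27 − 2 = 25.

25 working days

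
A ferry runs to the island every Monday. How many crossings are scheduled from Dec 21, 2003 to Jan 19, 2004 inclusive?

5 Mondays

Dec 21, 2003 is a Sunday.
The range spans 30 days (inclusive of both endpoints).
30 = 7 × 4 + 2, so there are 4 full weeks plus 2 extra days.
Each full week contributes one Monday: 4 so far.
The 2 extra days are Sunday, Monday — 1 of them qualifies.
Total: 4 + 1 = 5.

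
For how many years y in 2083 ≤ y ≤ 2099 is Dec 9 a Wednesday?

Day of week of December 9 in each year:
2083: Thu, 2084: Sat, 2085: Sun, 2086: Mon, 2087: Tue, 2088: Thu, 2089: Fri, 2090: Sat, 2091: Sun, 2092: Tue, 2093: Wed ✓, 2094: Thu, 2095: Fri, 2096: Sun, 2097: Mon, 2098: Tue, 2099: Wed ✓
Wednesdays: 2093, 2099.

2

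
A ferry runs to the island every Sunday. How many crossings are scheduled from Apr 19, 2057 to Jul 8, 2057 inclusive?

Apr 19, 2057 is a Thursday.
From Apr 19, 2057 to Jul 8, 2057 is 81 days inclusive.
81 = 7 × 11 + 4, so there are 11 full weeks plus 4 extra days.
Each full week contributes one Sunday: 11 so far.
The 4 extra days are Thursday, Friday, Saturday, Sunday — 1 of them qualifies.
Total: 11 + 1 = 12.

12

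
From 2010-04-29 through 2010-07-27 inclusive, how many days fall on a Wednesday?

12

2010-04-29 is a Thursday.
The range spans 90 days (inclusive of both endpoints).
90 = 7 × 12 + 6, so there are 12 full weeks plus 6 extra days.
Each full week contributes one Wednesday: 12 so far.
The 6 extra days are Thu, Fri, Sat, Sun, Mon, Tue — none qualify.
Total: 12 + 0 = 12.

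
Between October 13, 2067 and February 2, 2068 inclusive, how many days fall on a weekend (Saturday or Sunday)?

32

October 13, 2067 is a Thursday.
The range spans 113 days (inclusive of both endpoints).
113 = 7 × 16 + 1, so there are 16 full weeks plus 1 extra day.
Each full week contributes 2 weekend days (Sat, Sun): 16 × 2 = 32.
The 1 extra day is Thu — none qualify.
Total: 32 + 0 = 32.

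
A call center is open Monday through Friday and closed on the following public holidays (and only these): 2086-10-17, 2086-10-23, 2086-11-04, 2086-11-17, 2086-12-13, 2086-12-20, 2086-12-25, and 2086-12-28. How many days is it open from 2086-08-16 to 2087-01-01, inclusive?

93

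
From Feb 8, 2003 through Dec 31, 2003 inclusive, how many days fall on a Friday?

Feb 8, 2003 is a Saturday.
The range spans 327 days (inclusive of both endpoints).
327 = 7 × 46 + 5, so there are 46 full weeks plus 5 extra days.
Each full week contributes one Friday: 46 so far.
The 5 extra days are Saturday, Sunday, Monday, Tuesday, Wednesday — none qualify.
Total: 46 + 0 = 46.

46 Fridays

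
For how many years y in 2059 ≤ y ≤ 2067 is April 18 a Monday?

Day of week of April 18 in each year:
2059: Fri, 2060: Sun, 2061: Mon ✓, 2062: Tue, 2063: Wed, 2064: Fri, 2065: Sat, 2066: Sun, 2067: Mon ✓
Mondays: 2061, 2067.

2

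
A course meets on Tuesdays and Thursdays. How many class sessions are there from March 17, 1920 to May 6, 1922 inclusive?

223

March 17, 1920 is a Wednesday.
The range spans 781 days (inclusive of both endpoints).
781 = 7 × 111 + 4, so there are 111 full weeks plus 4 extra days.
Each full week contributes 2 days from the set (Tue, Thu): 111 × 2 = 222.
The 4 extra days are Wed, Thu, Fri, Sat — 1 of them qualifies.
Total: 222 + 1 = 223.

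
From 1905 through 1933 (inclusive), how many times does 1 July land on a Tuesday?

Day of week of July 1 in each year:
1905: Sat, 1906: Sun, 1907: Mon, 1908: Wed, 1909: Thu, 1910: Fri, 1911: Sat, 1912: Mon, 1913: Tue ✓, 1914: Wed, 1915: Thu, 1916: Sat, 1917: Sun, 1918: Mon, 1919: Tue ✓, 1920: Thu, 1921: Fri, 1922: Sat, 1923: Sun, 1924: Tue ✓, 1925: Wed, 1926: Thu, 1927: Fri, 1928: Sun, 1929: Mon, 1930: Tue ✓, 1931: Wed, 1932: Fri, 1933: Sat
Tuesdays: 1913, 1919, 1924, 1930.

4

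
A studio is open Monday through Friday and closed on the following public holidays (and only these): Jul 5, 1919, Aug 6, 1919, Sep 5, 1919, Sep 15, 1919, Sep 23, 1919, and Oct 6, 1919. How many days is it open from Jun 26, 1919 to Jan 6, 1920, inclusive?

134 business days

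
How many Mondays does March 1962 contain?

4

Mar 1, 1962 is a Thursday.
The range spans 31 days (inclusive of both endpoints).
31 = 7 × 4 + 3, so there are 4 full weeks plus 3 extra days.
Each full week contributes one Monday: 4 so far.
The 3 extra days are Thu, Fri, Sat — none qualify.
Total: 4 + 0 = 4.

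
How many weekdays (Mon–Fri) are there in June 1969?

21

1 June 1969 is a Sunday.
From 1 June 1969 to 30 June 1969 is 30 days inclusive.
30 = 7 × 4 + 2, so there are 4 full weeks plus 2 extra days.
Each full week contributes 5 weekdays (Mon–Fri): 4 × 5 = 20.
The 2 extra days are Sun, Mon — 1 of them qualifies.
Total: 20 + 1 = 21.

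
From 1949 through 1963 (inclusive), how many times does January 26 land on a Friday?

2

Day of week of January 26 in each year:
1949: Wed, 1950: Thu, 1951: Fri ✓, 1952: Sat, 1953: Mon, 1954: Tue, 1955: Wed, 1956: Thu, 1957: Sat, 1958: Sun, 1959: Mon, 1960: Tue, 1961: Thu, 1962: Fri ✓, 1963: Sat
Fridays: 1951, 1962.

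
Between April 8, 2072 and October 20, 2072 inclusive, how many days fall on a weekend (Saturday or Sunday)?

April 8, 2072 is a Friday.
That's 196 days from start to end, counting both.
196 = 7 × 28, so the span is exactly 28 full weeks.
Each full week contributes 2 weekend days (Sat, Sun): 28 × 2 = 56.

56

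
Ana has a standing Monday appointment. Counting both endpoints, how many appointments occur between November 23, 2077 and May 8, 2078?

November 23, 2077 is a Tuesday.
That's 167 days from start to end, counting both.
167 = 7 × 23 + 6, so there are 23 full weeks plus 6 extra days.
Each full week contributes one Monday: 23 so far.
The 6 extra days are Tuesday, Wednesday, Thursday, Friday, Saturday, Sunday — none qualify.
Total: 23 + 0 = 23.

23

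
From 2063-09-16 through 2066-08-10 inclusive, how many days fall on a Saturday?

151 Saturdays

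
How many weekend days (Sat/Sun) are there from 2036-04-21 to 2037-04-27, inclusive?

2036-04-21 is a Monday.
That's 372 days from start to end, counting both.
372 = 7 × 53 + 1, so there are 53 full weeks plus 1 extra day.
Each full week contributes 2 weekend days (Sat, Sun): 53 × 2 = 106.
The 1 extra day is Monday — none qualify.
Total: 106 + 0 = 106.

106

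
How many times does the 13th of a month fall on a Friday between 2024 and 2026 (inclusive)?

6

Friday-the-13ths by year:
2024: Sep, Dec
2025: Jun
2026: Feb, Mar, Nov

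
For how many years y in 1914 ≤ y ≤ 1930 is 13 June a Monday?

Day of week of June 13 in each year:
1914: Sat, 1915: Sun, 1916: Tue, 1917: Wed, 1918: Thu, 1919: Fri, 1920: Sun, 1921: Mon ✓, 1922: Tue, 1923: Wed, 1924: Fri, 1925: Sat, 1926: Sun, 1927: Mon ✓, 1928: Wed, 1929: Thu, 1930: Fri
Mondays: 1921, 1927.

2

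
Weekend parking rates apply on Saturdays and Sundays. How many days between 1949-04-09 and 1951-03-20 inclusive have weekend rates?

204

1949-04-09 is a Saturday.
From 1949-04-09 to 1951-03-20 is 711 days inclusive.
711 = 7 × 101 + 4, so there are 101 full weeks plus 4 extra days.
Each full week contributes 2 weekend days (Sat, Sun): 101 × 2 = 202.
The 4 extra days are Sat, Sun, Mon, Tue — 2 of them qualify.
Total: 202 + 2 = 204.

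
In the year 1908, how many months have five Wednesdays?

5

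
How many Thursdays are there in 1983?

1983-01-01 is a Saturday.
That's 365 days from start to end, counting both.
365 = 7 × 52 + 1, so there are 52 full weeks plus 1 extra day.
Each full week contributes one Thursday: 52 so far.
The 1 extra day is Sat — none qualify.
Total: 52 + 0 = 52.

52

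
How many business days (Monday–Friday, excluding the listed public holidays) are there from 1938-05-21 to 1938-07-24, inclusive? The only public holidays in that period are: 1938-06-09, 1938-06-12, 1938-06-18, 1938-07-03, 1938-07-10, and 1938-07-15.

1938-05-21 is a Saturday.
The range spans 65 days (inclusive of both endpoints).
65 = 7 × 9 + 2, so there are 9 full weeks plus 2 extra days.
Each full week contributes 5 weekdays (Mon–Fri): 9 × 5 = 45.
The 2 extra days are Sat, Sun — none qualify.
Total: 45 + 0 = 45.
Holidays: 1938-06-09 (Thu); 1938-06-12 (Sun); 1938-06-18 (Sat); 1938-07-03 (Sun); 1938-07-10 (Sun); 1938-07-15 (Fri).
2 of the 6 holidays fall on weekdays; the rest are weekends and were already excluded.
Business days: 45 − 2 = 43.

43 business days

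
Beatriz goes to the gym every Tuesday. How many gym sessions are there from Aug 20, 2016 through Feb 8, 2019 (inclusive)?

129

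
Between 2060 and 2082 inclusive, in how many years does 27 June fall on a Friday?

Day of week of June 27 in each year:
2060: Sun, 2061: Mon, 2062: Tue, 2063: Wed, 2064: Fri ✓, 2065: Sat, 2066: Sun, 2067: Mon, 2068: Wed, 2069: Thu, 2070: Fri ✓, 2071: Sat, 2072: Mon, 2073: Tue, 2074: Wed, 2075: Thu, 2076: Sat, 2077: Sun, 2078: Mon, 2079: Tue, 2080: Thu, 2081: Fri ✓, 2082: Sat
Fridays: 2064, 2070, 2081.

3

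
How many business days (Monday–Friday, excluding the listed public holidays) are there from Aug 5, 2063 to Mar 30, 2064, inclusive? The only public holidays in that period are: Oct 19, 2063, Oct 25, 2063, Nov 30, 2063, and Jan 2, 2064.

166 business days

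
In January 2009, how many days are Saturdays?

Jan 1, 2009 is a Thursday.
The range spans 31 days (inclusive of both endpoints).
31 = 7 × 4 + 3, so there are 4 full weeks plus 3 extra days.
Each full week contributes one Saturday: 4 so far.
The 3 extra days are Thursday, Friday, Saturday — 1 of them qualifies.
Total: 4 + 1 = 5.

5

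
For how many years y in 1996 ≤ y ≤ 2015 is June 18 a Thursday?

3

Day of week of June 18 in each year:
1996: Tue, 1997: Wed, 1998: Thu ✓, 1999: Fri, 2000: Sun, 2001: Mon, 2002: Tue, 2003: Wed, 2004: Fri, 2005: Sat, 2006: Sun, 2007: Mon, 2008: Wed, 2009: Thu ✓, 2010: Fri, 2011: Sat, 2012: Mon, 2013: Tue, 2014: Wed, 2015: Thu ✓
Thursdays: 1998, 2009, 2015.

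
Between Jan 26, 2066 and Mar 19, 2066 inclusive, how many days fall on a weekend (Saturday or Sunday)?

Jan 26, 2066 is a Tuesday.
That's 53 days from start to end, counting both.
53 = 7 × 7 + 4, so there are 7 full weeks plus 4 extra days.
Each full week contributes 2 weekend days (Sat, Sun): 7 × 2 = 14.
The 4 extra days are Tue, Wed, Thu, Fri — none qualify.
Total: 14 + 0 = 14.

14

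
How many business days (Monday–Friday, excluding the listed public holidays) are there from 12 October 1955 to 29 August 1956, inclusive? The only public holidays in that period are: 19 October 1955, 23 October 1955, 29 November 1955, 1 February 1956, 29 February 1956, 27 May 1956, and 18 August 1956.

227 business days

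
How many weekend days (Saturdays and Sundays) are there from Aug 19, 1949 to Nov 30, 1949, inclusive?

30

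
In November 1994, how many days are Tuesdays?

5

1994-11-01 is a Tuesday.
From 1994-11-01 to 1994-11-30 is 30 days inclusive.
30 = 7 × 4 + 2, so there are 4 full weeks plus 2 extra days.
Each full week contributes one Tuesday: 4 so far.
The 2 extra days are Tue, Wed — 1 of them qualifies.
Total: 4 + 1 = 5.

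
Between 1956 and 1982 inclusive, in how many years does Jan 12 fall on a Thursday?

4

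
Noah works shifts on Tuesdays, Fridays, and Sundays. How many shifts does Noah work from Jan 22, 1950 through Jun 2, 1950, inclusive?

57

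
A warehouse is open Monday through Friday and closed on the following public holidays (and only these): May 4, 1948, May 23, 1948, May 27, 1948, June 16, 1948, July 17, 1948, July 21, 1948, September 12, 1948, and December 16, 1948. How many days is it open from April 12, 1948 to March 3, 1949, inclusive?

April 12, 1948 is a Monday.
From April 12, 1948 to March 3, 1949 is 326 days inclusive.
326 = 7 × 46 + 4, so there are 46 full weeks plus 4 extra days.
Each full week contributes 5 weekdays (Mon–Fri): 46 × 5 = 230.
The 4 extra days are Monday, Tuesday, Wednesday, Thursday — 4 of them qualify.
Total: 230 + 4 = 234.
Holidays: May 4, 1948 (Tue); May 23, 1948 (Sun); May 27, 1948 (Thu); June 16, 1948 (Wed); July 17, 1948 (Sat); July 21, 1948 (Wed); September 12, 1948 (Sun); December 16, 1948 (Thu).
5 of the 8 holidays fall on weekdays; the rest are weekends and were already excluded.
Business days: 234 − 5 = 229.

229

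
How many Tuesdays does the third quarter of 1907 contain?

1 July 1907 is a Monday.
The range spans 92 days (inclusive of both endpoints).
92 = 7 × 13 + 1, so there are 13 full weeks plus 1 extra day.
Each full week contributes one Tuesday: 13 so far.
The 1 extra day is Mon — none qualify.
Total: 13 + 0 = 13.

13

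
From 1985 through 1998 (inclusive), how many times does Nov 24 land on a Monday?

2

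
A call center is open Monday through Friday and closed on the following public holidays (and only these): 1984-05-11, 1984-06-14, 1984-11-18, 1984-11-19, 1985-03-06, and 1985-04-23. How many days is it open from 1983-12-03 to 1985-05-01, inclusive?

1983-12-03 is a Saturday.
The range spans 516 days (inclusive of both endpoints).
516 = 7 × 73 + 5, so there are 73 full weeks plus 5 extra days.
Each full week contributes 5 weekdays (Mon–Fri): 73 × 5 = 365.
The 5 extra days are Saturday, Sunday, Monday, Tuesday, Wednesday — 3 of them qualify.
Total: 365 + 3 = 368.
Holidays: 1984-05-11 (Fri); 1984-06-14 (Thu); 1984-11-18 (Sun); 1984-11-19 (Mon); 1985-03-06 (Wed); 1985-04-23 (Tue).
5 of the 6 holidays fall on weekdays; the rest are weekends and were already excluded.
Business days: 368 − 5 = 363.

363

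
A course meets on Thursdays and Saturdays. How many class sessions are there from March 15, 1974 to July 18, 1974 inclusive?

March 15, 1974 is a Friday.
From March 15, 1974 to July 18, 1974 is 126 days inclusive.
126 = 7 × 18, so the span is exactly 18 full weeks.
Each full week contributes 2 days from the set (Thu, Sat): 18 × 2 = 36.

36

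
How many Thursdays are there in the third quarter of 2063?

Jul 1, 2063 is a Sunday.
That's 92 days from start to end, counting both.
92 = 7 × 13 + 1, so there are 13 full weeks plus 1 extra day.
Each full week contributes one Thursday: 13 so far.
The 1 extra day is Sunday — none qualify.
Total: 13 + 0 = 13.

13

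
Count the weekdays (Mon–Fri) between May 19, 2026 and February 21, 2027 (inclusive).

May 19, 2026 is a Tuesday.
The range spans 279 days (inclusive of both endpoints).
279 = 7 × 39 + 6, so there are 39 full weeks plus 6 extra days.
Each full week contributes 5 weekdays (Mon–Fri): 39 × 5 = 195.
The 6 extra days are Tuesday, Wednesday, Thursday, Friday, Saturday, Sunday — 4 of them qualify.
Total: 195 + 4 = 199.

199 weekdays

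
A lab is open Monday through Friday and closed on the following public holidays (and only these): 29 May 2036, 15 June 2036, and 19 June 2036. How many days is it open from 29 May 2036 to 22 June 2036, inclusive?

15

29 May 2036 is a Thursday.
The range spans 25 days (inclusive of both endpoints).
25 = 7 × 3 + 4, so there are 3 full weeks plus 4 extra days.
Each full week contributes 5 weekdays (Mon–Fri): 3 × 5 = 15.
The 4 extra days are Thu, Fri, Sat, Sun — 2 of them qualify.
Total: 15 + 2 = 17.
Holidays: 29 May 2036 (Thu); 15 June 2036 (Sun); 19 June 2036 (Thu).
2 of the 3 holidays fall on weekdays; the rest are weekends and were already excluded.
Business days: 17 − 2 = 15.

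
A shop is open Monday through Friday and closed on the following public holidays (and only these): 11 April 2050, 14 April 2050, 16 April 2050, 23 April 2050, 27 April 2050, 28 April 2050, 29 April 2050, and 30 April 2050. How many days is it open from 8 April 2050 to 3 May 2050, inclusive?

13 business days

8 April 2050 is a Friday.
From 8 April 2050 to 3 May 2050 is 26 days inclusive.
26 = 7 × 3 + 5, so there are 3 full weeks plus 5 extra days.
Each full week contributes 5 weekdays (Mon–Fri): 3 × 5 = 15.
The 5 extra days are Friday, Saturday, Sunday, Monday, Tuesday — 3 of them qualify.
Total: 15 + 3 = 18.
Holidays: 11 April 2050 (Mon); 14 April 2050 (Thu); 16 April 2050 (Sat); 23 April 2050 (Sat); 27 April 2050 (Wed); 28 April 2050 (Thu); 29 April 2050 (Fri); 30 April 2050 (Sat).
5 of the 8 holidays fall on weekdays; the rest are weekends and were already excluded.
Business days: 18 − 5 = 13.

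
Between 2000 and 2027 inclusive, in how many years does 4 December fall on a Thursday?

4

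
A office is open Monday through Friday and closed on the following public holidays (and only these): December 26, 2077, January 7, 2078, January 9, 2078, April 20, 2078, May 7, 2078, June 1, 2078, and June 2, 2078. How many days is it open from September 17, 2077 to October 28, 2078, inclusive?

September 17, 2077 is a Friday.
From September 17, 2077 to October 28, 2078 is 407 days inclusive.
407 = 7 × 58 + 1, so there are 58 full weeks plus 1 extra day.
Each full week contributes 5 weekdays (Mon–Fri): 58 × 5 = 290.
The 1 extra day is Fri — 1 of them qualifies.
Total: 290 + 1 = 291.
Holidays: December 26, 2077 (Sun); January 7, 2078 (Fri); January 9, 2078 (Sun); April 20, 2078 (Wed); May 7, 2078 (Sat); June 1, 2078 (Wed); June 2, 2078 (Thu).
4 of the 7 holidays fall on weekdays; the rest are weekends and were already excluded.
Business days: 291 − 4 = 287.

287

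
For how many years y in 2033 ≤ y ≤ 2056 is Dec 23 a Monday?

3

Day of week of December 23 in each year:
2033: Fri, 2034: Sat, 2035: Sun, 2036: Tue, 2037: Wed, 2038: Thu, 2039: Fri, 2040: Sun, 2041: Mon ✓, 2042: Tue, 2043: Wed, 2044: Fri, 2045: Sat, 2046: Sun, 2047: Mon ✓, 2048: Wed, 2049: Thu, 2050: Fri, 2051: Sat, 2052: Mon ✓, 2053: Tue, 2054: Wed, 2055: Thu, 2056: Sat
Mondays: 2041, 2047, 2052.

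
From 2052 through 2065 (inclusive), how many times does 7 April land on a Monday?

3

Day of week of April 7 in each year:
2052: Sun, 2053: Mon ✓, 2054: Tue, 2055: Wed, 2056: Fri, 2057: Sat, 2058: Sun, 2059: Mon ✓, 2060: Wed, 2061: Thu, 2062: Fri, 2063: Sat, 2064: Mon ✓, 2065: Tue
Mondays: 2053, 2059, 2064.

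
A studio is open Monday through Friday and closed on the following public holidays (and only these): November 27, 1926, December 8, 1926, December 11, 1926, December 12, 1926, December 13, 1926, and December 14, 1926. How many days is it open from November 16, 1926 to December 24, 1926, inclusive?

November 16, 1926 is a Tuesday.
The range spans 39 days (inclusive of both endpoints).
39 = 7 × 5 + 4, so there are 5 full weeks plus 4 extra days.
Each full week contributes 5 weekdays (Mon–Fri): 5 × 5 = 25.
The 4 extra days are Tue, Wed, Thu, Fri — 4 of them qualify.
Total: 25 + 4 = 29.
Holidays: November 27, 1926 (Sat); December 8, 1926 (Wed); December 11, 1926 (Sat); December 12, 1926 (Sun); December 13, 1926 (Mon); December 14, 1926 (Tue).
3 of the 6 holidays fall on weekdays; the rest are weekends and were already excluded.
Business days: 29 − 3 = 26.

26 working days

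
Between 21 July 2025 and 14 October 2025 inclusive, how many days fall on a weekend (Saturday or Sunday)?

24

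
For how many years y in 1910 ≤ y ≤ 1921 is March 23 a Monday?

Day of week of March 23 in each year:
1910: Wed, 1911: Thu, 1912: Sat, 1913: Sun, 1914: Mon ✓, 1915: Tue, 1916: Thu, 1917: Fri, 1918: Sat, 1919: Sun, 1920: Tue, 1921: Wed
Mondays: 1914.

1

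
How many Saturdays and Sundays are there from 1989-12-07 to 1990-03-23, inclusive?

30

1989-12-07 is a Thursday.
The range spans 107 days (inclusive of both endpoints).
107 = 7 × 15 + 2, so there are 15 full weeks plus 2 extra days.
Each full week contributes 2 weekend days (Sat, Sun): 15 × 2 = 30.
The 2 extra days are Thu, Fri — none qualify.
Total: 30 + 0 = 30.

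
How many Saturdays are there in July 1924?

Jul 1, 1924 is a Tuesday.
That's 31 days from start to end, counting both.
31 = 7 × 4 + 3, so there are 4 full weeks plus 3 extra days.
Each full week contributes one Saturday: 4 so far.
The 3 extra days are Tue, Wed, Thu — none qualify.
Total: 4 + 0 = 4.

4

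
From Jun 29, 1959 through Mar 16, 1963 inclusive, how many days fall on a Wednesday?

Jun 29, 1959 is a Monday.
From Jun 29, 1959 to Mar 16, 1963 is 1357 days inclusive.
1357 = 7 × 193 + 6, so there are 193 full weeks plus 6 extra days.
Each full week contributes one Wednesday: 193 so far.
The 6 extra days are Mon, Tue, Wed, Thu, Fri, Sat — 1 of them qualifies.
Total: 193 + 1 = 194.

194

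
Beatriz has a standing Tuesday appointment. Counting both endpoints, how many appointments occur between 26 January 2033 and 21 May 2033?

26 January 2033 is a Wednesday.
That's 116 days from start to end, counting both.
116 = 7 × 16 + 4, so there are 16 full weeks plus 4 extra days.
Each full week contributes one Tuesday: 16 so far.
The 4 extra days are Wednesday, Thursday, Friday, Saturday — none qualify.
Total: 16 + 0 = 16.

16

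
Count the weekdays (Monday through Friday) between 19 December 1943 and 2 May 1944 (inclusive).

97

19 December 1943 is a Sunday.
From 19 December 1943 to 2 May 1944 is 136 days inclusive.
136 = 7 × 19 + 3, so there are 19 full weeks plus 3 extra days.
Each full week contributes 5 weekdays (Mon–Fri): 19 × 5 = 95.
The 3 extra days are Sun, Mon, Tue — 2 of them qualify.
Total: 95 + 2 = 97.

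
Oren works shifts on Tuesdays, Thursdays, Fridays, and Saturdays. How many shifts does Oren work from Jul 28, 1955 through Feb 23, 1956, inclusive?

Jul 28, 1955 is a Thursday.
From Jul 28, 1955 to Feb 23, 1956 is 211 days inclusive.
211 = 7 × 30 + 1, so there are 30 full weeks plus 1 extra day.
Each full week contributes 4 days from the set (Tue, Thu, Fri, Sat): 30 × 4 = 120.
The 1 extra day is Thursday — 1 of them qualifies.
Total: 120 + 1 = 121.

121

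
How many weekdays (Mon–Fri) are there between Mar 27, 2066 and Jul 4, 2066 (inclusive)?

Mar 27, 2066 is a Saturday.
That's 100 days from start to end, counting both.
100 = 7 × 14 + 2, so there are 14 full weeks plus 2 extra days.
Each full week contributes 5 weekdays (Mon–Fri): 14 × 5 = 70.
The 2 extra days are Saturday, Sunday — none qualify.
Total: 70 + 0 = 70.

70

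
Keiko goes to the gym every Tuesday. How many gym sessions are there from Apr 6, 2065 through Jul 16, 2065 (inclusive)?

Apr 6, 2065 is a Monday.
The range spans 102 days (inclusive of both endpoints).
102 = 7 × 14 + 4, so there are 14 full weeks plus 4 extra days.
Each full week contributes one Tuesday: 14 so far.
The 4 extra days are Mon, Tue, Wed, Thu — 1 of them qualifies.
Total: 14 + 1 = 15.

15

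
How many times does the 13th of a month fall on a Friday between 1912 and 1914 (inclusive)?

Friday-the-13ths by year:
1912: Sep, Dec
1913: Jun
1914: Feb, Mar, Nov

6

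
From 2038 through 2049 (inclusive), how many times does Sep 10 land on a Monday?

2

Day of week of September 10 in each year:
2038: Fri, 2039: Sat, 2040: Mon ✓, 2041: Tue, 2042: Wed, 2043: Thu, 2044: Sat, 2045: Sun, 2046: Mon ✓, 2047: Tue, 2048: Thu, 2049: Fri
Mondays: 2040, 2046.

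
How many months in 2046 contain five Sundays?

A month has five Sundays exactly when Sunday falls within its first (length − 28) days.
Jan: 31 days, starts Mon → 5 of Mon, Tue, Wed
Feb: 28 days, starts Thu → 5 of (none)
Mar: 31 days, starts Thu → 5 of Thu, Fri, Sat
Apr: 30 days, starts Sun → 5 of Sun, Mon ✓
May: 31 days, starts Tue → 5 of Tue, Wed, Thu
Jun: 30 days, starts Fri → 5 of Fri, Sat
Jul: 31 days, starts Sun → 5 of Sun, Mon, Tue ✓
Aug: 31 days, starts Wed → 5 of Wed, Thu, Fri
Sep: 30 days, starts Sat → 5 of Sat, Sun ✓
Oct: 31 days, starts Mon → 5 of Mon, Tue, Wed
Nov: 30 days, starts Thu → 5 of Thu, Fri
Dec: 31 days, starts Sat → 5 of Sat, Sun, Mon ✓
Months with five Sundays: Apr, Jul, Sep, Dec.

4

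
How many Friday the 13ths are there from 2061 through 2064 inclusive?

Friday-the-13ths by year:
2061: May
2062: Jan, Oct
2063: Apr, Jul
2064: Jun

6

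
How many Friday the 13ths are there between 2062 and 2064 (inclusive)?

Friday-the-13ths by year:
2062: Jan, Oct
2063: Apr, Jul
2064: Jun

5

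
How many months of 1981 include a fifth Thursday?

5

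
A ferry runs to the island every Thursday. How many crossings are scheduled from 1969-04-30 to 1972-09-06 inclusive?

1969-04-30 is a Wednesday.
From 1969-04-30 to 1972-09-06 is 1226 days inclusive.
1226 = 7 × 175 + 1, so there are 175 full weeks plus 1 extra day.
Each full week contributes one Thursday: 175 so far.
The 1 extra day is Wednesday — none qualify.
Total: 175 + 0 = 175.

175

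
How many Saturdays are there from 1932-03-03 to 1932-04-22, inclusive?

7 Saturdays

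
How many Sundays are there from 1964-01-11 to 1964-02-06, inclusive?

4

1964-01-11 is a Saturday.
From 1964-01-11 to 1964-02-06 is 27 days inclusive.
27 = 7 × 3 + 6, so there are 3 full weeks plus 6 extra days.
Each full week contributes one Sunday: 3 so far.
The 6 extra days are Sat, Sun, Mon, Tue, Wed, Thu — 1 of them qualifies.
Total: 3 + 1 = 4.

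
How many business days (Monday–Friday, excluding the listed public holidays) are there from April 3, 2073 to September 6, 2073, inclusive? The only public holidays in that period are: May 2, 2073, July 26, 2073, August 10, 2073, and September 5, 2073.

109

April 3, 2073 is a Monday.
From April 3, 2073 to September 6, 2073 is 157 days inclusive.
157 = 7 × 22 + 3, so there are 22 full weeks plus 3 extra days.
Each full week contributes 5 weekdays (Mon–Fri): 22 × 5 = 110.
The 3 extra days are Monday, Tuesday, Wednesday — 3 of them qualify.
Total: 110 + 3 = 113.
Holidays: May 2, 2073 (Tue); July 26, 2073 (Wed); August 10, 2073 (Thu); September 5, 2073 (Tue).
All 4 holidays fall on weekdays, so subtract 4.
Business days: 113 − 4 = 109.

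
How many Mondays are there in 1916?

1 January 1916 is a Saturday.
From 1 January 1916 to 31 December 1916 is 366 days inclusive.
366 = 7 × 52 + 2, so there are 52 full weeks plus 2 extra days.
Each full week contributes one Monday: 52 so far.
The 2 extra days are Saturday, Sunday — none qualify.
Total: 52 + 0 = 52.

52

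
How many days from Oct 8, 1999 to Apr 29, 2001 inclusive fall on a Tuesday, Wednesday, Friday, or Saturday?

Oct 8, 1999 is a Friday.
From Oct 8, 1999 to Apr 29, 2001 is 570 days inclusive.
570 = 7 × 81 + 3, so there are 81 full weeks plus 3 extra days.
Each full week contributes 4 days from the set (Tue, Wed, Fri, Sat): 81 × 4 = 324.
The 3 extra days are Friday, Saturday, Sunday — 2 of them qualify.
Total: 324 + 2 = 326.

326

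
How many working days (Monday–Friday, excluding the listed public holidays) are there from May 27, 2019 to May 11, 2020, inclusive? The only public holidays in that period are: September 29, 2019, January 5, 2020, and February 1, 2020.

251 working days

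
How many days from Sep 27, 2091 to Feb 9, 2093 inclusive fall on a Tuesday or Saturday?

143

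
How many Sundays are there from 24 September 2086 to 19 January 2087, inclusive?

17 Sundays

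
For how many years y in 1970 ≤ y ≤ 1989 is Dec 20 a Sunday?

3

Day of week of December 20 in each year:
1970: Sun ✓, 1971: Mon, 1972: Wed, 1973: Thu, 1974: Fri, 1975: Sat, 1976: Mon, 1977: Tue, 1978: Wed, 1979: Thu, 1980: Sat, 1981: Sun ✓, 1982: Mon, 1983: Tue, 1984: Thu, 1985: Fri, 1986: Sat, 1987: Sun ✓, 1988: Tue, 1989: Wed
Sundays: 1970, 1981, 1987.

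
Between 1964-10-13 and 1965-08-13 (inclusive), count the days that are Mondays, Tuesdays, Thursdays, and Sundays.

174

1964-10-13 is a Tuesday.
That's 305 days from start to end, counting both.
305 = 7 × 43 + 4, so there are 43 full weeks plus 4 extra days.
Each full week contributes 4 days from the set (Mon, Tue, Thu, Sun): 43 × 4 = 172.
The 4 extra days are Tuesday, Wednesday, Thursday, Friday — 2 of them qualify.
Total: 172 + 2 = 174.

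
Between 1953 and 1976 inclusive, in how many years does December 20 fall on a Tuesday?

3

Day of week of December 20 in each year:
1953: Sun, 1954: Mon, 1955: Tue ✓, 1956: Thu, 1957: Fri, 1958: Sat, 1959: Sun, 1960: Tue ✓, 1961: Wed, 1962: Thu, 1963: Fri, 1964: Sun, 1965: Mon, 1966: Tue ✓, 1967: Wed, 1968: Fri, 1969: Sat, 1970: Sun, 1971: Mon, 1972: Wed, 1973: Thu, 1974: Fri, 1975: Sat, 1976: Mon
Tuesdays: 1955, 1960, 1966.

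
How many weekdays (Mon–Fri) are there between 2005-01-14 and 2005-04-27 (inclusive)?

74

2005-01-14 is a Friday.
That's 104 days from start to end, counting both.
104 = 7 × 14 + 6, so there are 14 full weeks plus 6 extra days.
Each full week contributes 5 weekdays (Mon–Fri): 14 × 5 = 70.
The 6 extra days are Friday, Saturday, Sunday, Monday, Tuesday, Wednesday — 4 of them qualify.
Total: 70 + 4 = 74.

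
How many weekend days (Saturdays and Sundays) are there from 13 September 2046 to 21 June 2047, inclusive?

13 September 2046 is a Thursday.
From 13 September 2046 to 21 June 2047 is 282 days inclusive.
282 = 7 × 40 + 2, so there are 40 full weeks plus 2 extra days.
Each full week contributes 2 weekend days (Sat, Sun): 40 × 2 = 80.
The 2 extra days are Thursday, Friday — none qualify.
Total: 80 + 0 = 80.

80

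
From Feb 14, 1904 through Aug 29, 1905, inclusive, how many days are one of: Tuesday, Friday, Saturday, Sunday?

322

Feb 14, 1904 is a Sunday.
That's 563 days from start to end, counting both.
563 = 7 × 80 + 3, so there are 80 full weeks plus 3 extra days.
Each full week contributes 4 days from the set (Tue, Fri, Sat, Sun): 80 × 4 = 320.
The 3 extra days are Sunday, Monday, Tuesday — 2 of them qualify.
Total: 320 + 2 = 322.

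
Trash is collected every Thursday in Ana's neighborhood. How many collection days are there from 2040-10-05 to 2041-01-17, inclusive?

15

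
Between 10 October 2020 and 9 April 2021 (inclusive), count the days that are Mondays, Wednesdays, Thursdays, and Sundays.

10 October 2020 is a Saturday.
From 10 October 2020 to 9 April 2021 is 182 days inclusive.
182 = 7 × 26, so the span is exactly 26 full weeks.
Each full week contributes 4 days from the set (Mon, Wed, Thu, Sun): 26 × 4 = 104.
Total: 104.

104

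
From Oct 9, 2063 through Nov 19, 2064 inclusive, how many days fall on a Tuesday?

59

Oct 9, 2063 is a Tuesday.
From Oct 9, 2063 to Nov 19, 2064 is 408 days inclusive.
408 = 7 × 58 + 2, so there are 58 full weeks plus 2 extra days.
Each full week contributes one Tuesday: 58 so far.
The 2 extra days are Tue, Wed — 1 of them qualifies.
Total: 58 + 1 = 59.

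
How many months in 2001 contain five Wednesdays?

A month has five Wednesdays exactly when Wednesday falls within its first (length − 28) days.
Jan: 31 days, starts Mon → 5 of Mon, Tue, Wed ✓
Feb: 28 days, starts Thu → 5 of (none)
Mar: 31 days, starts Thu → 5 of Thu, Fri, Sat
Apr: 30 days, starts Sun → 5 of Sun, Mon
May: 31 days, starts Tue → 5 of Tue, Wed, Thu ✓
Jun: 30 days, starts Fri → 5 of Fri, Sat
Jul: 31 days, starts Sun → 5 of Sun, Mon, Tue
Aug: 31 days, starts Wed → 5 of Wed, Thu, Fri ✓
Sep: 30 days, starts Sat → 5 of Sat, Sun
Oct: 31 days, starts Mon → 5 of Mon, Tue, Wed ✓
Nov: 30 days, starts Thu → 5 of Thu, Fri
Dec: 31 days, starts Sat → 5 of Sat, Sun, Mon
Months with five Wednesdays: Jan, May, Aug, Oct.

4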